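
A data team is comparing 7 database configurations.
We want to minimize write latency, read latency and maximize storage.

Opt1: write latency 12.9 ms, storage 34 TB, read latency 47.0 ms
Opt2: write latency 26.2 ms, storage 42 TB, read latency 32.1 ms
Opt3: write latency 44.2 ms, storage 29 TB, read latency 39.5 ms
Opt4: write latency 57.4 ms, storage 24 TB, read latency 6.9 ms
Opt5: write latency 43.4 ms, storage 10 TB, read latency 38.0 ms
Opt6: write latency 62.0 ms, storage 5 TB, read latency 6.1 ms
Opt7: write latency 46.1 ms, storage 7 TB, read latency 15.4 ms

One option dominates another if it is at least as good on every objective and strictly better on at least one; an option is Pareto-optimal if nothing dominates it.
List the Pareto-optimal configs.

Opt1: not dominated (best write latency).
Opt2: not dominated (best storage).
Opt3: dominated by Opt2 (write latency 26.2≤44.2, storage 42≥29, read latency 32.1≤39.5).
Opt4: not dominated.
Opt5: dominated by Opt2 (write latency 26.2≤43.4, storage 42≥10, read latency 32.1≤38.0).
Opt6: not dominated (best read latency).
Opt7: not dominated.

Opt1, Opt2, Opt4, Opt6, Opt7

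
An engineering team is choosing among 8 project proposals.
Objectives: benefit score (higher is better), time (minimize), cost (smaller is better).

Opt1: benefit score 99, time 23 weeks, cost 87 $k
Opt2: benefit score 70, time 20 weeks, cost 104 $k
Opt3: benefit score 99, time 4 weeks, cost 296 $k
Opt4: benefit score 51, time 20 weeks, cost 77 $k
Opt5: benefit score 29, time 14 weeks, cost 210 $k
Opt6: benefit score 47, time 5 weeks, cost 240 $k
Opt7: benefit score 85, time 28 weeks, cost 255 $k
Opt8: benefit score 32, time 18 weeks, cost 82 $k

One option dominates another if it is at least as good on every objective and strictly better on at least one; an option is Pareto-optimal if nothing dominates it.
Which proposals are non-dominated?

Opt1: not dominated.
Opt2: not dominated.
Opt3: not dominated (best time).
Opt4: not dominated (best cost).
Opt5: not dominated.
Opt6: not dominated.
Opt7: dominated by Opt1 (benefit score 99≥85, time 23≤28, cost 87≤255).
Opt8: not dominated.

Opt1, Opt2, Opt3, Opt4, Opt5, Opt6, Opt8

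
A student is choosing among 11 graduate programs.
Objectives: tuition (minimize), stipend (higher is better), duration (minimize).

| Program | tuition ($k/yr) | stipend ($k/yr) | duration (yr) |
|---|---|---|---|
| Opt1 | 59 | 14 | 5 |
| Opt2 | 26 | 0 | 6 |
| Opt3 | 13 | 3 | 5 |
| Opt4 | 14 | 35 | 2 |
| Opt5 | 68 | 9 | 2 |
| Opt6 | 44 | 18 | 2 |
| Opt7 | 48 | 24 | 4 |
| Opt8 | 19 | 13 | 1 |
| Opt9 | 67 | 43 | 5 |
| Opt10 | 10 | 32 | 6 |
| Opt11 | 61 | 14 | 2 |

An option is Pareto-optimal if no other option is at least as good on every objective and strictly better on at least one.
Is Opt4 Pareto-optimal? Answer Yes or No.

Opt1: worse on tuition (59 vs 14).
Opt2: worse on tuition (26 vs 14).
Opt3: worse on stipend (3 vs 35).
Opt5: worse on tuition (68 vs 14).
Opt6: worse on tuition (44 vs 14).
Opt7: worse on tuition (48 vs 14).
Opt8: worse on tuition (19 vs 14).
Opt9: worse on tuition (67 vs 14).
Opt10: worse on stipend (32 vs 35).
Opt11: worse on tuition (61 vs 14).
No option is at least as good as Opt4 on every objective and strictly better on one.

Yes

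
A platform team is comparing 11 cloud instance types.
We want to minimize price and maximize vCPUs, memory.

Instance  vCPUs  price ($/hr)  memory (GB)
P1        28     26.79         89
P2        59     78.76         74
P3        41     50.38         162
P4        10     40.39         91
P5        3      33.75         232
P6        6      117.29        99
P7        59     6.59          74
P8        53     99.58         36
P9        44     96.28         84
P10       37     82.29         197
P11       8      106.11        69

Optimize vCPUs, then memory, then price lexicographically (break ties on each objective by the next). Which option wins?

First maximize vCPUs: best is 59, kept {P2, P7}.
Then maximize memory: best is 74, kept {P2, P7}.
Then minimize price: best is 6.59, kept {P7}.

P7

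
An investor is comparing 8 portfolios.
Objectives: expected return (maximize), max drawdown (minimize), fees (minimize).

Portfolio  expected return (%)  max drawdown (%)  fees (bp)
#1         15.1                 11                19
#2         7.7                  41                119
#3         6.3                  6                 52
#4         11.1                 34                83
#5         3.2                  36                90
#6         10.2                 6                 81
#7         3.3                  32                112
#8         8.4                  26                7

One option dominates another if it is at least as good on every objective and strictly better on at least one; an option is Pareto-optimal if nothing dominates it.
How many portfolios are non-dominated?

#1: not dominated (best expected return).
#2: dominated by #1 (expected return 15.1≥7.7, max drawdown 11≤41, fees 19≤119).
#3: not dominated.
#4: dominated by #1 (expected return 15.1≥11.1, max drawdown 11≤34, fees 19≤83).
#5: dominated by #1 (expected return 15.1≥3.2, max drawdown 11≤36, fees 19≤90).
#6: not dominated.
#7: dominated by #1 (expected return 15.1≥3.3, max drawdown 11≤32, fees 19≤112).
#8: not dominated (best fees).
Pareto-optimal: #1, #3, #6, #8 → 4.

4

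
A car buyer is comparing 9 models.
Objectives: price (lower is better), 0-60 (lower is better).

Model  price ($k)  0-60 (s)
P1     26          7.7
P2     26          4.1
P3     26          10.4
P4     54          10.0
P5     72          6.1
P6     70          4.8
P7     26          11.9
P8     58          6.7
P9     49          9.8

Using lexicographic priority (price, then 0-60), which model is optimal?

P2

First minimize price: best is 26, kept {P1, P2, P3, P7}.
Then minimize 0-60: best is 4.1, kept {P2}.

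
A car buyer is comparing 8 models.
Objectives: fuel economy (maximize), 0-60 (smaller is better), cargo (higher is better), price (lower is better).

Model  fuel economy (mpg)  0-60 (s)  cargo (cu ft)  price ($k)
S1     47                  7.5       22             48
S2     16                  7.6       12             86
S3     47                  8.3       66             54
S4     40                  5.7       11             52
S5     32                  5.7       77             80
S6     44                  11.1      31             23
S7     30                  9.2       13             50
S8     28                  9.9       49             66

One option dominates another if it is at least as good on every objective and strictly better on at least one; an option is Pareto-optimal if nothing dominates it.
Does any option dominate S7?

S1 vs S7: fuel economy 47≥30, 0-60 7.5≤9.2, cargo 22≥13, price 48≤50 — S1 is at least as good on every objective and strictly better on at least one, so S1 dominates S7.

Yes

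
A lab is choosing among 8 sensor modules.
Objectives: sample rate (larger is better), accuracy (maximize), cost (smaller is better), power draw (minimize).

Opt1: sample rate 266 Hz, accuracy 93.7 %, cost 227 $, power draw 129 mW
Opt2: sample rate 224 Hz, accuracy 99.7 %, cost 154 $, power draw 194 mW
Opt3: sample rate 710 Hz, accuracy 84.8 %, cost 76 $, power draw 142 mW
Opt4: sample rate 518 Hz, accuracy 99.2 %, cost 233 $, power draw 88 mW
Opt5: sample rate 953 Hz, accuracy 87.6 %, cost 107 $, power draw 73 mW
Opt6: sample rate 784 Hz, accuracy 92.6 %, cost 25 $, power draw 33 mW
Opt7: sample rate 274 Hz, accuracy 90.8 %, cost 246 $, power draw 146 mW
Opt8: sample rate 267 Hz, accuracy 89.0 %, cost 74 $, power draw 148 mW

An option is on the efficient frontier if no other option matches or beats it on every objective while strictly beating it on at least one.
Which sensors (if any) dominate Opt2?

Opt1: worse on accuracy (93.7 vs 99.7).
Opt3: worse on accuracy (84.8 vs 99.7).
Opt4: worse on accuracy (99.2 vs 99.7).
Opt5: worse on accuracy (87.6 vs 99.7).
Opt6: worse on accuracy (92.6 vs 99.7).
Opt7: worse on accuracy (90.8 vs 99.7).
Opt8: worse on accuracy (89.0 vs 99.7).
No option dominates Opt2.

none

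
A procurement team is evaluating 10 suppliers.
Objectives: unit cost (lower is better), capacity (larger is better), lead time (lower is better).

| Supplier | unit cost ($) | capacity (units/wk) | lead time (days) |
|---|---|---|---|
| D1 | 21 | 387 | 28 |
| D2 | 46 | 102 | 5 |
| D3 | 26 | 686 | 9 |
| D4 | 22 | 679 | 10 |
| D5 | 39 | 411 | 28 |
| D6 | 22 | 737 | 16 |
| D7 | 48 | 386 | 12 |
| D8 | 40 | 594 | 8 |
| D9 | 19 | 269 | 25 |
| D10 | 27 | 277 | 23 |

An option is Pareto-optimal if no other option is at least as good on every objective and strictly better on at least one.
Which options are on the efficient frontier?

D1: not dominated.
D2: not dominated (best lead time).
D3: not dominated.
D4: not dominated.
D5: dominated by D3 (unit cost 26≤39, capacity 686≥411, lead time 9≤28).
D6: not dominated (best capacity).
D7: dominated by D3 (unit cost 26≤48, capacity 686≥386, lead time 9≤12).
D8: not dominated.
D9: not dominated (best unit cost).
D10: dominated by D3 (unit cost 26≤27, capacity 686≥277, lead time 9≤23).

D1, D2, D3, D4, D6, D8, D9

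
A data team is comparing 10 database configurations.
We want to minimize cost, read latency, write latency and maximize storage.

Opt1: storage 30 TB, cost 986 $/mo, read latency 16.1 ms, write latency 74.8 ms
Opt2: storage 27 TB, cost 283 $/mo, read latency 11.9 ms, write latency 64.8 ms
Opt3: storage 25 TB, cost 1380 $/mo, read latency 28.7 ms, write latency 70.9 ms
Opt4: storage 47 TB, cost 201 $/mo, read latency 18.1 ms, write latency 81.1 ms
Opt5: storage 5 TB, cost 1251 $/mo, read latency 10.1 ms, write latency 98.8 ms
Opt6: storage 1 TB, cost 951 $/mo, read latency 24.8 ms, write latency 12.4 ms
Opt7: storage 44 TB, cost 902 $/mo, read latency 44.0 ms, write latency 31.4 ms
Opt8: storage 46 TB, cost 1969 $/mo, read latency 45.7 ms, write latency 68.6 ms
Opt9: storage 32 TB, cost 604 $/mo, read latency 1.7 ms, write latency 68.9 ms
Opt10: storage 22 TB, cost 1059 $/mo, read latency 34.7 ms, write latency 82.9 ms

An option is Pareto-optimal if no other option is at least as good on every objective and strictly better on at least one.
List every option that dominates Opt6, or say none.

none

Opt1: worse on cost (986 vs 951).
Opt2: worse on write latency (64.8 vs 12.4).
Opt3: worse on cost (1380 vs 951).
Opt4: worse on write latency (81.1 vs 12.4).
Opt5: worse on cost (1251 vs 951).
Opt7: worse on read latency (44.0 vs 24.8).
Opt8: worse on cost (1969 vs 951).
Opt9: worse on write latency (68.9 vs 12.4).
Opt10: worse on cost (1059 vs 951).
No option dominates Opt6.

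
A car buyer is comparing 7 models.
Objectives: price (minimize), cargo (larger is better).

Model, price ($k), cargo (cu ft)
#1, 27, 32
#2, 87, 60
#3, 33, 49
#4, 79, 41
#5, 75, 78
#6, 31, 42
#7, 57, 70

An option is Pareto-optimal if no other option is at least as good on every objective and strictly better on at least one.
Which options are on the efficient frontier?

#1, #3, #5, #6, #7

#1: not dominated (best price).
#2: dominated by #5 (price 75≤87, cargo 78≥60).
#3: not dominated.
#4: dominated by #3 (price 33≤79, cargo 49≥41).
#5: not dominated (best cargo).
#6: not dominated.
#7: not dominated.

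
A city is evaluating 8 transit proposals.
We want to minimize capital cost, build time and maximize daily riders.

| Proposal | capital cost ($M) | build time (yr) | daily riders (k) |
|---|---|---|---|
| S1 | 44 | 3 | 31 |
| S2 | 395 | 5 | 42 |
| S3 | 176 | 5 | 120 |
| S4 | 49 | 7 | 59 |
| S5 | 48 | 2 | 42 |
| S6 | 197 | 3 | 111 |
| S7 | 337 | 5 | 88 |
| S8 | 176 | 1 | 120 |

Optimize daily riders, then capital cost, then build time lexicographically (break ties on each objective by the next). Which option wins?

S8

First maximize daily riders: best is 120, kept {S3, S8}.
Then minimize capital cost: best is 176, kept {S3, S8}.
Then minimize build time: best is 1, kept {S8}.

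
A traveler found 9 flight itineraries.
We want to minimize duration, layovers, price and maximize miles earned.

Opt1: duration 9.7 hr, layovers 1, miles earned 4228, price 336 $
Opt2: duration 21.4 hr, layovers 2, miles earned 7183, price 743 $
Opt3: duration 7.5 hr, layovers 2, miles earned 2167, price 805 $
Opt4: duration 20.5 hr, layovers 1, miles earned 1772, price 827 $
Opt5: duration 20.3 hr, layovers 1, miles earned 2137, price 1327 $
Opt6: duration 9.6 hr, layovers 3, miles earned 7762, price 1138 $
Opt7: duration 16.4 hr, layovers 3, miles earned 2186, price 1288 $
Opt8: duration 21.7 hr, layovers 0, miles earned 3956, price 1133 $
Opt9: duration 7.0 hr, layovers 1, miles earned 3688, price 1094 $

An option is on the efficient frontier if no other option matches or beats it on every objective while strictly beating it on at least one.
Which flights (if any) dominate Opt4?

Opt1: duration 9.7≤20.5, layovers 1≤1, miles earned 4228≥1772, price 336≤827 — dominates Opt4.
Others (Opt2, Opt3, Opt5, Opt6, Opt7, Opt8, Opt9) are each worse than Opt4 on at least one objective.

Opt1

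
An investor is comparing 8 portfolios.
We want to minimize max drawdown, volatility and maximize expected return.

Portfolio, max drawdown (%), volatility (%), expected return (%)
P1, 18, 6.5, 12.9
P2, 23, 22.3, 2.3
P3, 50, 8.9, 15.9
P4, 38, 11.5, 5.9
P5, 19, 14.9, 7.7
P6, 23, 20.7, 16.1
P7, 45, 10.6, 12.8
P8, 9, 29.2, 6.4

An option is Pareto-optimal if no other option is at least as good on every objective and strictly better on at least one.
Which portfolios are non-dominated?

P1, P3, P6, P8

P1: not dominated (best volatility).
P2: dominated by P1 (max drawdown 18≤23, volatility 6.5≤22.3, expected return 12.9≥2.3).
P3: not dominated.
P4: dominated by P1 (max drawdown 18≤38, volatility 6.5≤11.5, expected return 12.9≥5.9).
P5: dominated by P1 (max drawdown 18≤19, volatility 6.5≤14.9, expected return 12.9≥7.7).
P6: not dominated (best expected return).
P7: dominated by P1 (max drawdown 18≤45, volatility 6.5≤10.6, expected return 12.9≥12.8).
P8: not dominated (best max drawdown).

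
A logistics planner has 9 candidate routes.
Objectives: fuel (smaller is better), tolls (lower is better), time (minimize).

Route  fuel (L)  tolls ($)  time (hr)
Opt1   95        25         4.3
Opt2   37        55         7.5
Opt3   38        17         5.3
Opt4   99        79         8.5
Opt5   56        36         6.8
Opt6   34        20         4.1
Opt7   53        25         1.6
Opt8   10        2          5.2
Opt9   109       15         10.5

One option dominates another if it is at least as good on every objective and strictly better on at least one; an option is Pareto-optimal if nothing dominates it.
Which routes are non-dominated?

Opt6, Opt7, Opt8

Opt1: dominated by Opt6 (fuel 34≤95, tolls 20≤25, time 4.1≤4.3).
Opt2: dominated by Opt6 (fuel 34≤37, tolls 20≤55, time 4.1≤7.5).
Opt3: dominated by Opt8 (fuel 10≤38, tolls 2≤17, time 5.2≤5.3).
Opt4: dominated by Opt1 (fuel 95≤99, tolls 25≤79, time 4.3≤8.5).
Opt5: dominated by Opt3 (fuel 38≤56, tolls 17≤36, time 5.3≤6.8).
Opt6: not dominated.
Opt7: not dominated (best time).
Opt8: not dominated (best fuel).
Opt9: dominated by Opt8 (fuel 10≤109, tolls 2≤15, time 5.2≤10.5).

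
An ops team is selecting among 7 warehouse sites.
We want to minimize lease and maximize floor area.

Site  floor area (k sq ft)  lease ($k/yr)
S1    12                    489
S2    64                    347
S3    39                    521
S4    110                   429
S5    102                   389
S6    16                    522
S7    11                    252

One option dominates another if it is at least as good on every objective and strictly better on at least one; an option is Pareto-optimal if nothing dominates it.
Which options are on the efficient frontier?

S2, S4, S5, S7

S1: dominated by S2 (floor area 64≥12, lease 347≤489).
S2: not dominated.
S3: dominated by S2 (floor area 64≥39, lease 347≤521).
S4: not dominated (best floor area).
S5: not dominated.
S6: dominated by S2 (floor area 64≥16, lease 347≤522).
S7: not dominated (best lease).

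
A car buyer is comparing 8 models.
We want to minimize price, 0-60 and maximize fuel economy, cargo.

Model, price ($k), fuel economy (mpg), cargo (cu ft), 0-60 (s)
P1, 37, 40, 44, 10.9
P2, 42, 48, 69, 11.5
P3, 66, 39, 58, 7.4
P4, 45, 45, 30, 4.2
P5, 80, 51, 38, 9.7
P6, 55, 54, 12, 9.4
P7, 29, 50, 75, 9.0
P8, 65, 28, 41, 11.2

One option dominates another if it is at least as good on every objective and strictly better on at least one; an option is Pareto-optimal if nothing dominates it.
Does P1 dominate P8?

Yes

P1 vs P8: price 37≤65, fuel economy 40≥28, cargo 44≥41, 0-60 10.9≤11.2 — P1 is at least as good on every objective with at least one strict improvement.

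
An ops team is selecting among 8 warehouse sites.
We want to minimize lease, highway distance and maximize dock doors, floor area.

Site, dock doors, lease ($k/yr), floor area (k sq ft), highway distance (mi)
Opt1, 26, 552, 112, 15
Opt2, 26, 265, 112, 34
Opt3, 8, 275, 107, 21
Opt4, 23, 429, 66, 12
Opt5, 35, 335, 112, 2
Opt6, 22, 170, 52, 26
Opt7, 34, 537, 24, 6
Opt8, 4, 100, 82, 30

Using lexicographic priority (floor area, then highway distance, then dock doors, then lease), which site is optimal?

Opt5

First maximize floor area: best is 112, kept {Opt1, Opt2, Opt5}.
Then minimize highway distance: best is 2, kept {Opt5}.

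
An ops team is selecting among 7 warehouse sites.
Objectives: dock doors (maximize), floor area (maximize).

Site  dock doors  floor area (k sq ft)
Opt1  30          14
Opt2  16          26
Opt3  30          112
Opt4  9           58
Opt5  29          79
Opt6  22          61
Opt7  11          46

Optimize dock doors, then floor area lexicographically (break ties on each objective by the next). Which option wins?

First maximize dock doors: best is 30, kept {Opt1, Opt3}.
Then maximize floor area: best is 112, kept {Opt3}.

Opt3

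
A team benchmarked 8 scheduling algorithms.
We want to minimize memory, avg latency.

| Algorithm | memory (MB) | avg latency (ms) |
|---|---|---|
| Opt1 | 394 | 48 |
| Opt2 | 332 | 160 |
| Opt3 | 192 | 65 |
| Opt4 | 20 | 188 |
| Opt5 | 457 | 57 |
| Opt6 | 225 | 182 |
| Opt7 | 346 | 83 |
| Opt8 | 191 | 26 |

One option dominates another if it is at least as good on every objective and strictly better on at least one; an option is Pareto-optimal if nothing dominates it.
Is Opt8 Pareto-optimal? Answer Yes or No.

Yes

Opt1: worse on memory (394 vs 191).
Opt2: worse on memory (332 vs 191).
Opt3: worse on memory (192 vs 191).
Opt4: worse on avg latency (188 vs 26).
Opt5: worse on memory (457 vs 191).
Opt6: worse on memory (225 vs 191).
Opt7: worse on memory (346 vs 191).
No option is at least as good as Opt8 on every objective and strictly better on one.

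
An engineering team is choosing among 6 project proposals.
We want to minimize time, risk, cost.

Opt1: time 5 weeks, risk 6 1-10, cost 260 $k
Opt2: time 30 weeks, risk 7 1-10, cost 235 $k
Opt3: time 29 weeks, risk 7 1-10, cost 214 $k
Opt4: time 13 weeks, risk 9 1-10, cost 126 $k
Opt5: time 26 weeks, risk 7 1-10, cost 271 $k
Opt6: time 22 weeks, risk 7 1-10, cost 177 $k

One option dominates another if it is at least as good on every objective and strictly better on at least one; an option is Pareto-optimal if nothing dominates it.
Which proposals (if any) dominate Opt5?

Opt1: time 5≤26, risk 6≤7, cost 260≤271 — dominates Opt5.
Opt6: time 22≤26, risk 7≤7, cost 177≤271 — dominates Opt5.
Others (Opt2, Opt3, Opt4) are each worse than Opt5 on at least one objective.

Opt1, Opt6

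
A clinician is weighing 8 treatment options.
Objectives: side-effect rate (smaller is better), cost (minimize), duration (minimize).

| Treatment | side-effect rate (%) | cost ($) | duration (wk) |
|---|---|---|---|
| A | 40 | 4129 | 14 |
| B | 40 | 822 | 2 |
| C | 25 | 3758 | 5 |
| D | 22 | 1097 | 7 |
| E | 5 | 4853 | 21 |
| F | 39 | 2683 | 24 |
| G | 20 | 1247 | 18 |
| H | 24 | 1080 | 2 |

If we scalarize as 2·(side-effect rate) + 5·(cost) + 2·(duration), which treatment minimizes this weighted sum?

B

A: 2·40 + 5·4129 + 2·14 = 20753
B: 2·40 + 5·822 + 2·2 = 4194
C: 2·25 + 5·3758 + 2·5 = 18850
D: 2·22 + 5·1097 + 2·7 = 5543
E: 2·5 + 5·4853 + 2·21 = 24317
F: 2·39 + 5·2683 + 2·24 = 13541
G: 2·20 + 5·1247 + 2·18 = 6311
H: 2·24 + 5·1080 + 2·2 = 5452
Lowest: B at 4194.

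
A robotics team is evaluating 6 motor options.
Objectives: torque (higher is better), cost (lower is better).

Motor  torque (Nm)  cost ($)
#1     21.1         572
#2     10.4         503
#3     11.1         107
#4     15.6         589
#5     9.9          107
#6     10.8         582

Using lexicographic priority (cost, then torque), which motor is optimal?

#3

First minimize cost: best is 107, kept {#3, #5}.
Then maximize torque: best is 11.1, kept {#3}.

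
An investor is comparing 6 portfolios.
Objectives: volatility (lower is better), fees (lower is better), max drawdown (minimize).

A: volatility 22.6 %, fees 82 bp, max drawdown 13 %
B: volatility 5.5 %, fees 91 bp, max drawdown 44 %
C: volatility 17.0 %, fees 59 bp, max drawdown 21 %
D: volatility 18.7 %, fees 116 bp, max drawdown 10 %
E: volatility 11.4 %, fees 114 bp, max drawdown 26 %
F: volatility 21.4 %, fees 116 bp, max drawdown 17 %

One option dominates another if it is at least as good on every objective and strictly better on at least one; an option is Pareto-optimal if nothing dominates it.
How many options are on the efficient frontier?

A: not dominated.
B: not dominated (best volatility).
C: not dominated (best fees).
D: not dominated (best max drawdown).
E: not dominated.
F: dominated by D (volatility 18.7≤21.4, fees 116≤116, max drawdown 10≤17).
Pareto-optimal: A, B, C, D, E → 5.

5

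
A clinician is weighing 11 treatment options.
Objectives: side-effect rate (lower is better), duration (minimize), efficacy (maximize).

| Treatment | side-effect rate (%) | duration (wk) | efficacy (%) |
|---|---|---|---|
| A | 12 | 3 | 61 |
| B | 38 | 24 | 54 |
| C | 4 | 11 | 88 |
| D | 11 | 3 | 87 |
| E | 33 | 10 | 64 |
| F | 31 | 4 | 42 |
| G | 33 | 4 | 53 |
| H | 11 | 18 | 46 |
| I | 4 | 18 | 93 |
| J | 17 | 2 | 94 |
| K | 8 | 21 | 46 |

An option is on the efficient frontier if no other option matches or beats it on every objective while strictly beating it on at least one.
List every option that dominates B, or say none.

A: side-effect rate 12≤38, duration 3≤24, efficacy 61≥54 — dominates B.
C: side-effect rate 4≤38, duration 11≤24, efficacy 88≥54 — dominates B.
D: side-effect rate 11≤38, duration 3≤24, efficacy 87≥54 — dominates B.
E: side-effect rate 33≤38, duration 10≤24, efficacy 64≥54 — dominates B.
I: side-effect rate 4≤38, duration 18≤24, efficacy 93≥54 — dominates B.
J: side-effect rate 17≤38, duration 2≤24, efficacy 94≥54 — dominates B.
Others (F, G, H, K) are each worse than B on at least one objective.

A, C, D, E, I, J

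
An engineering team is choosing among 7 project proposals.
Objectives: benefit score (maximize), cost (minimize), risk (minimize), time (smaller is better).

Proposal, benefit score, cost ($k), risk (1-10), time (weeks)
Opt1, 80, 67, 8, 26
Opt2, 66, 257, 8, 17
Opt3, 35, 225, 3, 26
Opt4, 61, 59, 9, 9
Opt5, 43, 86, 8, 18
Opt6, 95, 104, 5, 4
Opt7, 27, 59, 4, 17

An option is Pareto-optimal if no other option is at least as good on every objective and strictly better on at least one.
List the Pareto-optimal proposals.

Opt1: not dominated.
Opt2: dominated by Opt6 (benefit score 95≥66, cost 104≤257, risk 5≤8, time 4≤17).
Opt3: not dominated (best risk).
Opt4: not dominated.
Opt5: not dominated.
Opt6: not dominated (best benefit score).
Opt7: not dominated.

Opt1, Opt3, Opt4, Opt5, Opt6, Opt7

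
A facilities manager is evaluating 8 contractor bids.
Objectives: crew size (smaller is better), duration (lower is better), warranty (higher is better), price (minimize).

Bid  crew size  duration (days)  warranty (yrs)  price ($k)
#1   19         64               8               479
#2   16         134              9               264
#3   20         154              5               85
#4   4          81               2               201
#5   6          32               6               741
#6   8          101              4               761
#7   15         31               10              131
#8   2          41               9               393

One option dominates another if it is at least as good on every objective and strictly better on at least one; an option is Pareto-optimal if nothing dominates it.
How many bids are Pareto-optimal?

5

#1: dominated by #7 (crew size 15≤19, duration 31≤64, warranty 10≥8, price 131≤479).
#2: dominated by #7 (crew size 15≤16, duration 31≤134, warranty 10≥9, price 131≤264).
#3: not dominated (best price).
#4: not dominated.
#5: not dominated.
#6: dominated by #5 (crew size 6≤8, duration 32≤101, warranty 6≥4, price 741≤761).
#7: not dominated (best duration).
#8: not dominated (best crew size).
Pareto-optimal: #3, #4, #5, #7, #8 → 5.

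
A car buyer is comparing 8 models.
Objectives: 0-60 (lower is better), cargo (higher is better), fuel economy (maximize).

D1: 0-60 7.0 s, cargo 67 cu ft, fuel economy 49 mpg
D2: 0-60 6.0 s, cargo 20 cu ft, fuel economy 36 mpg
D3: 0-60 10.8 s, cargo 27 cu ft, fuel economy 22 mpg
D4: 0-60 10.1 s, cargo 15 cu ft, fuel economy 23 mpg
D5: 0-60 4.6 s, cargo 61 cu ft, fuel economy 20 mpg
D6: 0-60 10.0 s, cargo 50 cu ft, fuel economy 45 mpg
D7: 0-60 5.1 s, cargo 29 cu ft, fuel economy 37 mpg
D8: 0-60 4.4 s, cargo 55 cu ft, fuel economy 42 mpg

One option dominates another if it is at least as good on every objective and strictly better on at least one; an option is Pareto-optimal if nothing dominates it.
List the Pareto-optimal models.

D1, D5, D8

D1: not dominated (best cargo).
D2: dominated by D7 (0-60 5.1≤6.0, cargo 29≥20, fuel economy 37≥36).
D3: dominated by D1 (0-60 7.0≤10.8, cargo 67≥27, fuel economy 49≥22).
D4: dominated by D1 (0-60 7.0≤10.1, cargo 67≥15, fuel economy 49≥23).
D5: not dominated.
D6: dominated by D1 (0-60 7.0≤10.0, cargo 67≥50, fuel economy 49≥45).
D7: dominated by D8 (0-60 4.4≤5.1, cargo 55≥29, fuel economy 42≥37).
D8: not dominated (best 0-60).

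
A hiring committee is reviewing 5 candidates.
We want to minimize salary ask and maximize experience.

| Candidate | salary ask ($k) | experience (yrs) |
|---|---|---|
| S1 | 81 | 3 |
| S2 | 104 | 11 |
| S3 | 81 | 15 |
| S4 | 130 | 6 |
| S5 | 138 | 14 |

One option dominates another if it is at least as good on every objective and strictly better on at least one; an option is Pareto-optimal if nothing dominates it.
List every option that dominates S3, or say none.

S1: worse on experience (3 vs 15).
S2: worse on salary ask (104 vs 81).
S4: worse on salary ask (130 vs 81).
S5: worse on salary ask (138 vs 81).
No option dominates S3.

none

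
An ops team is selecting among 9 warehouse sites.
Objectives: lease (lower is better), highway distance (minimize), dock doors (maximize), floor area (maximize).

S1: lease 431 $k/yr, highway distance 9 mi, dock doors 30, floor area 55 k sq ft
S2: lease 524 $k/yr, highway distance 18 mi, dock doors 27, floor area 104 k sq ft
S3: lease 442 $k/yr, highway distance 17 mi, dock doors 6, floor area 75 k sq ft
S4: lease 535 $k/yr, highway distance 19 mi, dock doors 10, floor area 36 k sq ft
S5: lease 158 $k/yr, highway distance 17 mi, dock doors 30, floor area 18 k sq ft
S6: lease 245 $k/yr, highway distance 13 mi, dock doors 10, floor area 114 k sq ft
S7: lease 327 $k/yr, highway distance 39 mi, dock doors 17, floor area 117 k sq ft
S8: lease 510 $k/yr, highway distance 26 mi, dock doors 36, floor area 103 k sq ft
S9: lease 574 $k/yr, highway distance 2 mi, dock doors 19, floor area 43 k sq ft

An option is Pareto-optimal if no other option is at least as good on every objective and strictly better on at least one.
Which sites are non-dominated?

S1, S2, S5, S6, S7, S8, S9

S1: not dominated.
S2: not dominated.
S3: dominated by S6 (lease 245≤442, highway distance 13≤17, dock doors 10≥6, floor area 114≥75).
S4: dominated by S1 (lease 431≤535, highway distance 9≤19, dock doors 30≥10, floor area 55≥36).
S5: not dominated (best lease).
S6: not dominated.
S7: not dominated (best floor area).
S8: not dominated (best dock doors).
S9: not dominated (best highway distance).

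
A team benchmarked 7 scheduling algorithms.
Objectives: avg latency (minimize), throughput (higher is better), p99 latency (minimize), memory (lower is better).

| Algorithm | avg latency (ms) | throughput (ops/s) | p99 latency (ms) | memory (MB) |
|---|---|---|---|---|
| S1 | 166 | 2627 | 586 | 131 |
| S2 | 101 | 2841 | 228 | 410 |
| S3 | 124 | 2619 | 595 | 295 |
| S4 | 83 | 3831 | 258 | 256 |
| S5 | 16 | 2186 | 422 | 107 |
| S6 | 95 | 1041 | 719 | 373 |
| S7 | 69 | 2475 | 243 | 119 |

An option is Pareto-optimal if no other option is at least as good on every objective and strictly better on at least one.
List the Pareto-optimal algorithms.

S1: not dominated.
S2: not dominated (best p99 latency).
S3: dominated by S4 (avg latency 83≤124, throughput 3831≥2619, p99 latency 258≤595, memory 256≤295).
S4: not dominated (best throughput).
S5: not dominated (best avg latency).
S6: dominated by S4 (avg latency 83≤95, throughput 3831≥1041, p99 latency 258≤719, memory 256≤373).
S7: not dominated.

S1, S2, S4, S5, S7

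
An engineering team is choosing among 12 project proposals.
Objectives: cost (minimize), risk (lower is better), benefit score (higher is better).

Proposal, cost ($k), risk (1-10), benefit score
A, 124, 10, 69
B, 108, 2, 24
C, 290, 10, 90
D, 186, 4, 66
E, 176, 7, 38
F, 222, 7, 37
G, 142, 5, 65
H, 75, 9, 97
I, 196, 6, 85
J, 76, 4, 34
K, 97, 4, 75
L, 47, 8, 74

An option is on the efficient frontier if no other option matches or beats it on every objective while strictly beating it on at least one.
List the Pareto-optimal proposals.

B, H, I, J, K, L

A: dominated by H (cost 75≤124, risk 9≤10, benefit score 97≥69).
B: not dominated (best risk).
C: dominated by H (cost 75≤290, risk 9≤10, benefit score 97≥90).
D: dominated by K (cost 97≤186, risk 4≤4, benefit score 75≥66).
E: dominated by G (cost 142≤176, risk 5≤7, benefit score 65≥38).
F: dominated by D (cost 186≤222, risk 4≤7, benefit score 66≥37).
G: dominated by K (cost 97≤142, risk 4≤5, benefit score 75≥65).
H: not dominated (best benefit score).
I: not dominated.
J: not dominated.
K: not dominated.
L: not dominated (best cost).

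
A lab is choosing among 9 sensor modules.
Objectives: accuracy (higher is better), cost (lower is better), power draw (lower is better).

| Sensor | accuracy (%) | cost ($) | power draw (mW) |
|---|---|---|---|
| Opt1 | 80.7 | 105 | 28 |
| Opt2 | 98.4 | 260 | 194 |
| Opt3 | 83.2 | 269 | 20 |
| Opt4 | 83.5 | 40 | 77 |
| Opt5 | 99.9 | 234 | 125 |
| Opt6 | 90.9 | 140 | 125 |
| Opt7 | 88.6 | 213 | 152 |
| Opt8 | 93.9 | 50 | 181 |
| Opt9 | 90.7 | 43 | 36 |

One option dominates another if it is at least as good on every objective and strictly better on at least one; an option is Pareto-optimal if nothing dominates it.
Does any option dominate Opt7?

Opt6 vs Opt7: accuracy 90.9≥88.6, cost 140≤213, power draw 125≤152 — Opt6 is at least as good on every objective and strictly better on at least one, so Opt6 dominates Opt7.

Yes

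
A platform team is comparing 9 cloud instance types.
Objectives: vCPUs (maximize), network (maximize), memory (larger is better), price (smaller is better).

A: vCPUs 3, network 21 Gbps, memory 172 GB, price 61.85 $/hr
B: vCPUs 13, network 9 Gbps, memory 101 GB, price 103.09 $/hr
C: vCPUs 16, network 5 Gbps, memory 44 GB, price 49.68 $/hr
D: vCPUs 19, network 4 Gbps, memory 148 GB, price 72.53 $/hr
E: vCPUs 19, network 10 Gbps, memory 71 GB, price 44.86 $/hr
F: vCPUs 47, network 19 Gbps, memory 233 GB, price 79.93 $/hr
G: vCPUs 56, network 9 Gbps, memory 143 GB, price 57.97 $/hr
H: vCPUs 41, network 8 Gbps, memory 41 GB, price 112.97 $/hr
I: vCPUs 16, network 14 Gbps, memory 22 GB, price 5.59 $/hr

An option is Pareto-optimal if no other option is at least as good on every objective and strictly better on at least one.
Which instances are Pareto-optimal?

A, D, E, F, G, I

A: not dominated (best network).
B: dominated by F (vCPUs 47≥13, network 19≥9, memory 233≥101, price 79.93≤103.09).
C: dominated by E (vCPUs 19≥16, network 10≥5, memory 71≥44, price 44.86≤49.68).
D: not dominated.
E: not dominated.
F: not dominated (best memory).
G: not dominated (best vCPUs).
H: dominated by F (vCPUs 47≥41, network 19≥8, memory 233≥41, price 79.93≤112.97).
I: not dominated (best price).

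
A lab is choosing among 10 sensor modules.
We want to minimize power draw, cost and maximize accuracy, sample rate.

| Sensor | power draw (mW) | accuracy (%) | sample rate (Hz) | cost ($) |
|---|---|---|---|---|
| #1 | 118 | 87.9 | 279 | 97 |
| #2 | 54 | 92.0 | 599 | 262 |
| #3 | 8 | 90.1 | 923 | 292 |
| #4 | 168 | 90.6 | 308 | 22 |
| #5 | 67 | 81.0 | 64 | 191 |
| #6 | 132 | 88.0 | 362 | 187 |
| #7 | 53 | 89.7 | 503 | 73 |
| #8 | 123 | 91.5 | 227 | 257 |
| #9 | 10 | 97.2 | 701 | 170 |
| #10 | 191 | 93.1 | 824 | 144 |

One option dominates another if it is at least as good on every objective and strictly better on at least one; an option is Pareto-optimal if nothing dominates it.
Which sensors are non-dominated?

#1: dominated by #7 (power draw 53≤118, accuracy 89.7≥87.9, sample rate 503≥279, cost 73≤97).
#2: dominated by #9 (power draw 10≤54, accuracy 97.2≥92.0, sample rate 701≥599, cost 170≤262).
#3: not dominated (best power draw).
#4: not dominated (best cost).
#5: dominated by #7 (power draw 53≤67, accuracy 89.7≥81.0, sample rate 503≥64, cost 73≤191).
#6: dominated by #7 (power draw 53≤132, accuracy 89.7≥88.0, sample rate 503≥362, cost 73≤187).
#7: not dominated.
#8: dominated by #9 (power draw 10≤123, accuracy 97.2≥91.5, sample rate 701≥227, cost 170≤257).
#9: not dominated (best accuracy).
#10: not dominated.

#3, #4, #7, #9, #10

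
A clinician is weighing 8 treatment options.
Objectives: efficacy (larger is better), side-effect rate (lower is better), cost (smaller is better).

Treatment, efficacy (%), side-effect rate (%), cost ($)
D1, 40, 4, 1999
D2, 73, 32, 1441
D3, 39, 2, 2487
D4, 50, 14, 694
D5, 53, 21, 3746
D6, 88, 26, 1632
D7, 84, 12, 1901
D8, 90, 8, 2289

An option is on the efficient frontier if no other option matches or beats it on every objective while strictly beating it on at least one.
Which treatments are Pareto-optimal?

D1: not dominated.
D2: not dominated.
D3: not dominated (best side-effect rate).
D4: not dominated (best cost).
D5: dominated by D7 (efficacy 84≥53, side-effect rate 12≤21, cost 1901≤3746).
D6: not dominated.
D7: not dominated.
D8: not dominated (best efficacy).

D1, D2, D3, D4, D6, D7, D8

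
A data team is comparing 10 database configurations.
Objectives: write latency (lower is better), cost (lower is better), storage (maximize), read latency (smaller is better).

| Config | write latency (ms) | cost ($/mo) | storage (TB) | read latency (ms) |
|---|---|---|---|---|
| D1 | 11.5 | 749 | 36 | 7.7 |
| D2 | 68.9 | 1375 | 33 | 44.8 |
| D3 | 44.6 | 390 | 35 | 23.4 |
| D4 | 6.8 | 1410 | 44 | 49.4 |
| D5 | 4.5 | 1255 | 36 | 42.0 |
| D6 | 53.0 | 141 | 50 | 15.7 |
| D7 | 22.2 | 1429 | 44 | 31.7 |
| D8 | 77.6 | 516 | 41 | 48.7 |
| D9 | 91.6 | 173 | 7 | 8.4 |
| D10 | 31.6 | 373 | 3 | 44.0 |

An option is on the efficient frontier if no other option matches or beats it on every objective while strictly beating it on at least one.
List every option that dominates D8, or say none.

D6

D6: write latency 53.0≤77.6, cost 141≤516, storage 50≥41, read latency 15.7≤48.7 — dominates D8.
Others (D1, D2, D3, D4, D5, D7, D9, D10) are each worse than D8 on at least one objective.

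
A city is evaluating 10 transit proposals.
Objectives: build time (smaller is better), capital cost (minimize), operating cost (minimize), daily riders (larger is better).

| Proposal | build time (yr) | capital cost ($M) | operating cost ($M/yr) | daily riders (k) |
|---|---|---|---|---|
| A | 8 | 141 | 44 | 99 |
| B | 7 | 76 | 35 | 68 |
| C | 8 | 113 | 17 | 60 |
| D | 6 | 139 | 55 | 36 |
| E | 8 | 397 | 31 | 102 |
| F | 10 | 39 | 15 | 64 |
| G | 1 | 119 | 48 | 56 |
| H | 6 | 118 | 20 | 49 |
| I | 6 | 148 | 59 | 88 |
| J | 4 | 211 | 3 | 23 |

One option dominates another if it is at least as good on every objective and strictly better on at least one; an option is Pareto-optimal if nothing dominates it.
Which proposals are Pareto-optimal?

A, B, C, E, F, G, H, I, J

A: not dominated.
B: not dominated.
C: not dominated.
D: dominated by G (build time 1≤6, capital cost 119≤139, operating cost 48≤55, daily riders 56≥36).
E: not dominated (best daily riders).
F: not dominated (best capital cost).
G: not dominated (best build time).
H: not dominated.
I: not dominated.
J: not dominated (best operating cost).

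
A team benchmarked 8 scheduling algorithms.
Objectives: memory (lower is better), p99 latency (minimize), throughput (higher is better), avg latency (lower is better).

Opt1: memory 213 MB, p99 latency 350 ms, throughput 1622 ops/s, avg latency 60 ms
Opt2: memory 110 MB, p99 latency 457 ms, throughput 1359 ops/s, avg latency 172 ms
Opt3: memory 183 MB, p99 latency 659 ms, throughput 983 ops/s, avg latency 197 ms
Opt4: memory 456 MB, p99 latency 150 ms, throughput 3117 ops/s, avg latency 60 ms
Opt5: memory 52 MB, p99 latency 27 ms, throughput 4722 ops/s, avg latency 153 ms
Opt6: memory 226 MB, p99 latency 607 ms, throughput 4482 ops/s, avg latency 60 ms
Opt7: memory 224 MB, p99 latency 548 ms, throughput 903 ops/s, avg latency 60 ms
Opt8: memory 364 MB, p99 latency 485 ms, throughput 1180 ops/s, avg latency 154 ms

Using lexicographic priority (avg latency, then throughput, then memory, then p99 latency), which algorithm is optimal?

First minimize avg latency: best is 60, kept {Opt1, Opt4, Opt6, Opt7}.
Then maximize throughput: best is 4482, kept {Opt6}.

Opt6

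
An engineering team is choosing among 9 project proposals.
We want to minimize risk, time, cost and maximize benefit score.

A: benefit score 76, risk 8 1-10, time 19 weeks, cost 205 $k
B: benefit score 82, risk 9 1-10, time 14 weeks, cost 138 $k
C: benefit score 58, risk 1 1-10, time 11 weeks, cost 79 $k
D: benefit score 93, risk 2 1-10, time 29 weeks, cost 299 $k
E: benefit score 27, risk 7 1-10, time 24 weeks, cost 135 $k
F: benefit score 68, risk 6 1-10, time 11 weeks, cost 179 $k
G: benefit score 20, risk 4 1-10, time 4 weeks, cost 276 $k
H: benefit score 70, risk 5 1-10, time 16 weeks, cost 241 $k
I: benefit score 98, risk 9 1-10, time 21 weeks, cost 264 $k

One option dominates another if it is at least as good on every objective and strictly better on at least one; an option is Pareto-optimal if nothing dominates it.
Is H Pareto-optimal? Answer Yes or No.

Yes

A: worse on risk (8 vs 5).
B: worse on risk (9 vs 5).
C: worse on benefit score (58 vs 70).
D: worse on time (29 vs 16).
E: worse on benefit score (27 vs 70).
F: worse on benefit score (68 vs 70).
G: worse on benefit score (20 vs 70).
I: worse on risk (9 vs 5).
No option is at least as good as H on every objective and strictly better on one.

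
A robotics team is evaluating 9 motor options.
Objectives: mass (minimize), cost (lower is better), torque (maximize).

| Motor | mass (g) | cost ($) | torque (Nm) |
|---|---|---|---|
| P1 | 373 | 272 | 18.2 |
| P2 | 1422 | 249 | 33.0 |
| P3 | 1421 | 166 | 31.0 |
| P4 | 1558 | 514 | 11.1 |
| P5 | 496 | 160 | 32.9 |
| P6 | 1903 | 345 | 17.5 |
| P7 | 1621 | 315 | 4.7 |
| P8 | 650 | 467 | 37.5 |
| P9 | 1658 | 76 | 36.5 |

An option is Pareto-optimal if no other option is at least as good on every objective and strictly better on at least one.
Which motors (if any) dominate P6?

P1, P2, P3, P5, P9

P1: mass 373≤1903, cost 272≤345, torque 18.2≥17.5 — dominates P6.
P2: mass 1422≤1903, cost 249≤345, torque 33.0≥17.5 — dominates P6.
P3: mass 1421≤1903, cost 166≤345, torque 31.0≥17.5 — dominates P6.
P5: mass 496≤1903, cost 160≤345, torque 32.9≥17.5 — dominates P6.
P9: mass 1658≤1903, cost 76≤345, torque 36.5≥17.5 — dominates P6.
Others (P4, P7, P8) are each worse than P6 on at least one objective.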